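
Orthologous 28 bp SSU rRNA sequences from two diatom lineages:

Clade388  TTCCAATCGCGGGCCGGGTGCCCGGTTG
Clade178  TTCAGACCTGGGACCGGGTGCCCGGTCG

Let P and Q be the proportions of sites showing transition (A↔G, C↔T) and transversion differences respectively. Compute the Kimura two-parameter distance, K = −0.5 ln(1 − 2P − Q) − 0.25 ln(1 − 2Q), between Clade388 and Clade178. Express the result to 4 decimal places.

Mismatches occur at site 4 (C/A, transversion), site 5 (A/G, transition), site 7 (T/C, transition), site 9 (G/T, transversion), site 10 (C/G, transversion), site 13 (G/A, transition), site 27 (T/C, transition).
Of the 7 differences, 4 transitions and 3 transversions over 28 sites: P = 4/28 = 0.142857, Q = 3/28 = 0.107143.
d = −0.5·ln(0.607143) − 0.25·ln(0.785714) = −0.5·(-0.498991) − 0.25·(-0.241162) = 0.3098.

0.3098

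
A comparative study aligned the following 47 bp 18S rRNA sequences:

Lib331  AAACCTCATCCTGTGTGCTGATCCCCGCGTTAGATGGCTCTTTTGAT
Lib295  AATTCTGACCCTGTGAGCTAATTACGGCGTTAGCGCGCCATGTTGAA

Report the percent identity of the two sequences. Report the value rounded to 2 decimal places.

65.96%

The sequences differ at positions 3 (A/T), 4 (C/T), 7 (C/G), 9 (T/C), 16 (T/A), 20 (G/A), 23 (C/T), 24 (C/A), 26 (C/G), 34 (A/C), 35 (T/G), 36 (G/C), 39 (T/C), 40 (C/A), 42 (T/G), 47 (T/A).
31 of the 47 sites match, so the percent identity is 31/47 × 100 = 65.96%.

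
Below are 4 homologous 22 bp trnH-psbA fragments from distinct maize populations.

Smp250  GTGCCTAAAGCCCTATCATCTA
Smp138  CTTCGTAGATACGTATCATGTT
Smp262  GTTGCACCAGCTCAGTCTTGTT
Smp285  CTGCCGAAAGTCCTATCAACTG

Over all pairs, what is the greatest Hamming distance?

Pairwise Hamming distances:
  Smp250 vs Smp138: 9
  Smp250 vs Smp262: 11
  Smp250 vs Smp285: 5
  Smp138 vs Smp262: 13
  Smp138 vs Smp285: 10
  Smp262 vs Smp285: 14
The largest is 14, between Smp262 and Smp285.

14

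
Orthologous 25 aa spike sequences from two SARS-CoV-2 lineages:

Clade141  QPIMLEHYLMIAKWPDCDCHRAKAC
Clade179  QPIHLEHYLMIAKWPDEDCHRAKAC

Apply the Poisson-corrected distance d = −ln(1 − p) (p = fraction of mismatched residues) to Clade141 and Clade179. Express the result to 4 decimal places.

The sequences differ at positions 4 (M/H), 17 (C/E).
p = 2/25 = 0.080000.
d = −ln(1 − 0.080000) = −ln(0.920000) = 0.0834.

0.0834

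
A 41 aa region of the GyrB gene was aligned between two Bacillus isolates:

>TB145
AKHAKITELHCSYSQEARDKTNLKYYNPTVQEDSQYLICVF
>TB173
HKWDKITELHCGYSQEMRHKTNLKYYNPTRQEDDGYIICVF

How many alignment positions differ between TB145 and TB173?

Differing sites — 1:A/H; 3:H/W; 4:A/D; 12:S/G; 17:A/M; 19:D/H; 30:V/R; 34:S/D; 35:Q/G; 37:L/I.
That gives 10 mismatches out of 41 aligned sites, so the Hamming distance is 10.

10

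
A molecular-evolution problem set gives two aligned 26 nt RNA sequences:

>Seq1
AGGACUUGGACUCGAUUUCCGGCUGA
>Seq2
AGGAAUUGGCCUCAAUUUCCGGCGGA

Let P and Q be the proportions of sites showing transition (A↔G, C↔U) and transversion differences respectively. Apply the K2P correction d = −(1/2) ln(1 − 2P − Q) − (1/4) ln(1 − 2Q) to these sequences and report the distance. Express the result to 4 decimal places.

0.1724

The sequences differ at positions 5 (C/A, transversion), 10 (A/C, transversion), 14 (G/A, transition), 24 (U/G, transversion).
Of the 4 differences, 1 transition and 3 transversions over 26 sites: P = 1/26 = 0.038462, Q = 3/26 = 0.115385.
d = −0.5·ln(0.807691) − 0.25·ln(0.769230) = −0.5·(-0.213576) − 0.25·(-0.262365) = 0.1724.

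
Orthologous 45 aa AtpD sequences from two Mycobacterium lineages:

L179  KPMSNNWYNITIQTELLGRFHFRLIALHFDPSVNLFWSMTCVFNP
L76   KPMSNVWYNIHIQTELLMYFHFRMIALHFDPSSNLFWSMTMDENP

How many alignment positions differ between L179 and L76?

9

Differing sites — 6:N/V; 11:T/H; 18:G/M; 19:R/Y; 24:L/M; 33:V/S; 41:C/M; 42:V/D; 43:F/E.
That gives 9 mismatches out of 45 aligned sites, so the Hamming distance is 9.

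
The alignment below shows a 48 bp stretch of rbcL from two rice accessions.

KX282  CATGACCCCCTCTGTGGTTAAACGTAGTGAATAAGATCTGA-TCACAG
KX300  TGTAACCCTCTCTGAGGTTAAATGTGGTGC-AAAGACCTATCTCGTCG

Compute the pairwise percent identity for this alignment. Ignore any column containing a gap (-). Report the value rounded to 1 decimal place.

67.4%

Excluding the 2 gap columns leaves 46 comparable sites.
The sequences differ at positions 1 (C/T), 2 (A/G), 4 (G/A), 9 (C/T), 15 (T/A), 23 (C/T), 26 (A/G), 30 (A/C), 32 (T/A), 37 (T/C), 40 (G/A), 41 (A/T), 45 (A/G), 46 (C/T), 47 (A/C).
31 of the 46 comparable sites match, so the percent identity is 31/46 × 100 = 67.4%.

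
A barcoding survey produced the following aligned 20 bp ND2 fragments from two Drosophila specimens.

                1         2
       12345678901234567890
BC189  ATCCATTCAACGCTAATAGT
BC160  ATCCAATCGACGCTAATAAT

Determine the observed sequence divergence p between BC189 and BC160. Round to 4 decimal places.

0.1500

Mismatches occur at site 6 (T/A), site 9 (A/G), site 19 (G/A).
There are 3 differences over 20 sites, so p = 3/20 = 0.1500.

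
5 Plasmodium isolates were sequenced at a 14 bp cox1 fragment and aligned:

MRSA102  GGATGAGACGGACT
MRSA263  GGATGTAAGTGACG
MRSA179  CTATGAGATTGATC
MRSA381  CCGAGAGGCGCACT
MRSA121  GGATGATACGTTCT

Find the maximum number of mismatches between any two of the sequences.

Pairwise Hamming distances:
  MRSA102 vs MRSA263: 5
  MRSA102 vs MRSA179: 6
  MRSA102 vs MRSA381: 6
  MRSA102 vs MRSA121: 3
  MRSA263 vs MRSA179: 7
  MRSA263 vs MRSA381: 11
  MRSA263 vs MRSA121: 7
  MRSA179 vs MRSA381: 9
  MRSA179 vs MRSA121: 9
  MRSA381 vs MRSA121: 8
The largest is 11, between MRSA263 and MRSA381.

11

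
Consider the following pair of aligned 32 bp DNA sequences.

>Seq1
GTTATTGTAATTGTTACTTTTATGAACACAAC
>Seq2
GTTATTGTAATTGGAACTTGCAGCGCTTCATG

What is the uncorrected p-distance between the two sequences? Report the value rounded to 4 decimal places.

Differing sites — 14:T/G; 15:T/A; 20:T/G; 21:T/C; 23:T/G; 24:G/C; 25:A/G; 26:A/C; 27:C/T; 28:A/T; 31:A/T; 32:C/G.
There are 12 differences over 32 sites, so p = 12/32 = 0.3750.

0.3750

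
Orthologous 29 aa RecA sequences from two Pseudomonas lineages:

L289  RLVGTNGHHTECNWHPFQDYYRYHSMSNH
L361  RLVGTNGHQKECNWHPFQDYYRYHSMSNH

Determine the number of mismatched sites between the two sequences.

Mismatches occur at site 9 (H↔Q), site 10 (T↔K).
That gives 2 mismatches out of 29 aligned sites, so the Hamming distance is 2.

2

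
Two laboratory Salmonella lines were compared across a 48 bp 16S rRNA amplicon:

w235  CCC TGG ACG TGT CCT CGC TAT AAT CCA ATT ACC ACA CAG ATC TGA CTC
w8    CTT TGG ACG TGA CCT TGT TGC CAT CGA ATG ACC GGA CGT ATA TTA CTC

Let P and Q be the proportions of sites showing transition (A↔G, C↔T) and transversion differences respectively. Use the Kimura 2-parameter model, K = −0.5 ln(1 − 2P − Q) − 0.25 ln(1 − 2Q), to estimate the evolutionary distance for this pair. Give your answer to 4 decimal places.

The sequences differ at positions 2 (C/T, transition), 3 (C/T, transition), 12 (T/A, transversion), 16 (C/T, transition), 18 (C/T, transition), 20 (A/G, transition), 21 (T/C, transition), 22 (A/C, transversion), 26 (C/G, transversion), 30 (T/G, transversion), 34 (A/G, transition), 35 (C/G, transversion), 38 (A/G, transition), 39 (G/T, transversion), 42 (C/A, transversion), 44 (G/T, transversion).
Of the 16 differences, 8 transitions and 8 transversions over 48 sites: P = 8/48 = 0.166667, Q = 8/48 = 0.166667.
d = −0.5·ln(0.499999) − 0.25·ln(0.666666) = −0.5·(-0.693149) − 0.25·(-0.405466) = 0.4479.

0.4479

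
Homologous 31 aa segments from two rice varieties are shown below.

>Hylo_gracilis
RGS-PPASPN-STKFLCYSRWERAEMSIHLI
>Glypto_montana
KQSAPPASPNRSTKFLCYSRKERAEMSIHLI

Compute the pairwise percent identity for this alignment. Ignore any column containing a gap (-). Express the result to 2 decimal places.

89.66%

Excluding the 2 gap columns leaves 29 comparable sites.
Mismatches occur at site 1 (R→K), site 2 (G→Q), site 21 (W→K).
26 of the 29 comparable sites match, so the percent identity is 26/29 × 100 = 89.66%.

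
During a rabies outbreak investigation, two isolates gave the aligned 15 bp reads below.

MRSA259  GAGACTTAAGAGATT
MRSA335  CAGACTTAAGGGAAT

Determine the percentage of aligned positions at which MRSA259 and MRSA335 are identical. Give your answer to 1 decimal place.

80.0%

The sequences differ at positions 1 (G/C), 11 (A/G), 14 (T/A).
12 of the 15 sites match, so the percent identity is 12/15 × 100 = 80.0%.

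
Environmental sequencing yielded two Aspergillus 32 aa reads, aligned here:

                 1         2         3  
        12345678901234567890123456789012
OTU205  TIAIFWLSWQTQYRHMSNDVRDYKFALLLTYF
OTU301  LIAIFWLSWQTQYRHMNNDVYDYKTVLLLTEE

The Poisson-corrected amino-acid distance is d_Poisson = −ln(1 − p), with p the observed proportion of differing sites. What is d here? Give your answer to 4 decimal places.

Differing sites — 1:T/L; 17:S/N; 21:R/Y; 25:F/T; 26:A/V; 31:Y/E; 32:F/E.
p = 7/32 = 0.218750.
d = −ln(1 − 0.218750) = −ln(0.781250) = 0.2469.

0.2469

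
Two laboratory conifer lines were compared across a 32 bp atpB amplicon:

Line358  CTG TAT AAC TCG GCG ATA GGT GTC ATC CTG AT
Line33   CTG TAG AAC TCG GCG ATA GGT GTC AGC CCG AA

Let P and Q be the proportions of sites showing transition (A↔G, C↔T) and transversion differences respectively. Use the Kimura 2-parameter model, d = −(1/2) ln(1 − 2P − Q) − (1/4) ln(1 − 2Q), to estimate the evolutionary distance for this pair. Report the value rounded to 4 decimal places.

0.1369

Mismatches occur at site 6 (T/G, transversion), site 26 (T/G, transversion), site 29 (T/C, transition), site 32 (T/A, transversion).
Of the 4 differences, 1 transition and 3 transversions over 32 sites: P = 1/32 = 0.031250, Q = 3/32 = 0.093750.
d = −0.5·ln(0.843750) − 0.25·ln(0.812500) = −0.5·(-0.169899) − 0.25·(-0.207639) = 0.1369.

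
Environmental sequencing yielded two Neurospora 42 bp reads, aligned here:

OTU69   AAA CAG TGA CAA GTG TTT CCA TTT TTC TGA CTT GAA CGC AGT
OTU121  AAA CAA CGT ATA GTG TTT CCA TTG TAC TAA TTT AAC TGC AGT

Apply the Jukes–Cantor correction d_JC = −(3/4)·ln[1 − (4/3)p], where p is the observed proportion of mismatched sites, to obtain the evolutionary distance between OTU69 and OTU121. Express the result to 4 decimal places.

The sequences differ at positions 6 (G/A), 7 (T/C), 9 (A/T), 10 (C/A), 11 (A/T), 24 (T/G), 26 (T/A), 29 (G/A), 31 (C/T), 34 (G/A), 36 (A/C), 37 (C/T).
p = 12/42 = 0.285714.
d = −0.75 · ln(1 − (4/3)·0.285714) = −0.75 · ln(0.619048) = −0.75 · (-0.479572) = 0.3597.

0.3597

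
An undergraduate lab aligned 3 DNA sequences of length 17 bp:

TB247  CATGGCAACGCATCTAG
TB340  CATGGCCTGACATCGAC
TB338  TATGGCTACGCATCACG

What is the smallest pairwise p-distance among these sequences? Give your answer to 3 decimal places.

Pairwise Hamming distances:
  TB247 vs TB340: 6
  TB247 vs TB338: 4
  TB340 vs TB338: 8
The smallest is 4 mismatches, between TB247 and TB338; p = 4/17 = 0.235.

0.235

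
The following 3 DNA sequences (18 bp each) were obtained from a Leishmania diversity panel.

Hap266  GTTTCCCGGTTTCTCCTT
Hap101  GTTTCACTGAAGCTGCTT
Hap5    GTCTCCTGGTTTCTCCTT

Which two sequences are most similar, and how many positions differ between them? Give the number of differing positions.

Pairwise Hamming distances:
  Hap266 vs Hap101: 6
  Hap266 vs Hap5: 2
  Hap101 vs Hap5: 8
The smallest is 2, between Hap266 and Hap5.

2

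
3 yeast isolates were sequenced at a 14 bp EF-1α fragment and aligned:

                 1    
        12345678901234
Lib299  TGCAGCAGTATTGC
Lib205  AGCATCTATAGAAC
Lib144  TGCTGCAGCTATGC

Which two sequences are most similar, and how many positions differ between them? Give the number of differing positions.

Pairwise Hamming distances:
  Lib299 vs Lib205: 7
  Lib299 vs Lib144: 4
  Lib205 vs Lib144: 10
The smallest is 4, between Lib299 and Lib144.

4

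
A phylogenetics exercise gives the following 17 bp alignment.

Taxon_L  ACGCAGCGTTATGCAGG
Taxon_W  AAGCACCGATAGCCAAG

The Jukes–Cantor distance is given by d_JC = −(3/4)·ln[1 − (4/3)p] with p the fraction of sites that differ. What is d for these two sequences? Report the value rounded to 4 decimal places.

Mismatches occur at site 2 (C/A), site 6 (G/C), site 9 (T/A), site 12 (T/G), site 13 (G/C), site 16 (G/A).
p = 6/17 = 0.352941.
d = −0.75 · ln(1 − (4/3)·0.352941) = −0.75 · ln(0.529412) = −0.75 · (-0.635988) = 0.4770.

0.4770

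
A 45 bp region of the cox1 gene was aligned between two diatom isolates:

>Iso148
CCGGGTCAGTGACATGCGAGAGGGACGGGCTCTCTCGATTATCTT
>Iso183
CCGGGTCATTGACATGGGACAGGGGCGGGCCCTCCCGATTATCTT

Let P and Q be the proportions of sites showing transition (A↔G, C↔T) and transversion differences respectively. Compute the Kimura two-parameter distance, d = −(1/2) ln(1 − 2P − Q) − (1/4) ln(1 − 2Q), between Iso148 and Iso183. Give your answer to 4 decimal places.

0.1473

Differing sites — 9:G/T (Tv); 17:C/G (Tv); 20:G/C (Tv); 25:A/G (Ti); 31:T/C (Ti); 35:T/C (Ti).
Of the 6 differences, 3 transitions and 3 transversions over 45 sites: P = 3/45 = 0.066667, Q = 3/45 = 0.066667.
d = −0.5·ln(0.799999) − 0.25·ln(0.866666) = −0.5·(-0.223145) − 0.25·(-0.143102) = 0.1473.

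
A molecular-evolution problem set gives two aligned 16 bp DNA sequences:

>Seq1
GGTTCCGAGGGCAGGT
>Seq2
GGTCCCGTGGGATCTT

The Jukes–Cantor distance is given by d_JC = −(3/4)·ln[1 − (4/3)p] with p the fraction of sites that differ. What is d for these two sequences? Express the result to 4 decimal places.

Differing sites — 4:T/C; 8:A/T; 12:C/A; 13:A/T; 14:G/C; 15:G/T.
p = 6/16 = 0.375000.
d = −0.75 · ln(1 − (4/3)·0.375000) = −0.75 · ln(0.500000) = −0.75 · (-0.693147) = 0.5199.

0.5199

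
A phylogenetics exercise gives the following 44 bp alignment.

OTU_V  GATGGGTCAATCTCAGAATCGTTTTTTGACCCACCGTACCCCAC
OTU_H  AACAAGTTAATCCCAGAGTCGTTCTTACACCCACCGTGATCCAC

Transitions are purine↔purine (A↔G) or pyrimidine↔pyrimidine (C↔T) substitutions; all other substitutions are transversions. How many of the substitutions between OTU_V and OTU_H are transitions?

Differing sites — 1:G/A (Ti); 3:T/C (Ti); 4:G/A (Ti); 5:G/A (Ti); 8:C/T (Ti); 13:T/C (Ti); 18:A/G (Ti); 24:T/C (Ti); 27:T/A (Tv); 28:G/C (Tv); 38:A/G (Ti); 39:C/A (Tv); 40:C/T (Ti).
Of the 13 differences, 10 transitions and 3 transversions, so the answer is 10.

10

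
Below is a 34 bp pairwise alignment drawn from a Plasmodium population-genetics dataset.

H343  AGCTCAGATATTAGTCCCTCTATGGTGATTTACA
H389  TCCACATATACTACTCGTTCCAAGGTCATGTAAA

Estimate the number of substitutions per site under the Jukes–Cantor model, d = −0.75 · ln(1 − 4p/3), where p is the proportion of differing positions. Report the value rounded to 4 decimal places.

Mismatches occur at site 1 (A/T), site 2 (G/C), site 4 (T/A), site 7 (G/T), site 11 (T/C), site 14 (G/C), site 17 (C/G), site 18 (C/T), site 21 (T/C), site 23 (T/A), site 27 (G/C), site 30 (T/G), site 33 (C/A).
p = 13/34 = 0.382353.
d = −0.75 · ln(1 − (4/3)·0.382353) = −0.75 · ln(0.490196) = −0.75 · (-0.712950) = 0.5347.

0.5347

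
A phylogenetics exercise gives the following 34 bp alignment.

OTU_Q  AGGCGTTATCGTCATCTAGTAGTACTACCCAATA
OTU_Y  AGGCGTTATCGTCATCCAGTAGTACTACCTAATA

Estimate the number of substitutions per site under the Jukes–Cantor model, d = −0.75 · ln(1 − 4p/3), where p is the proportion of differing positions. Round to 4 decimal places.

The sequences differ at positions 17 (T/C), 30 (C/T).
p = 2/34 = 0.058824.
d = −0.75 · ln(1 − (4/3)·0.058824) = −0.75 · ln(0.921568) = −0.75 · (-0.081679) = 0.0613.

0.0613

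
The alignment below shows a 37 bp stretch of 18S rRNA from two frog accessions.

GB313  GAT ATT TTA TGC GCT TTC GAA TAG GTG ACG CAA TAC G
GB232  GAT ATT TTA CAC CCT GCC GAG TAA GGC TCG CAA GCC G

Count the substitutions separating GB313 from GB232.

12

Mismatches occur at site 10 (T→C), site 11 (G→A), site 13 (G→C), site 16 (T→G), site 17 (T→C), site 21 (A→G), site 24 (G→A), site 26 (T→G), site 27 (G→C), site 28 (A→T), site 34 (T→G), site 35 (A→C).
That gives 12 mismatches out of 37 aligned sites, so the Hamming distance is 12.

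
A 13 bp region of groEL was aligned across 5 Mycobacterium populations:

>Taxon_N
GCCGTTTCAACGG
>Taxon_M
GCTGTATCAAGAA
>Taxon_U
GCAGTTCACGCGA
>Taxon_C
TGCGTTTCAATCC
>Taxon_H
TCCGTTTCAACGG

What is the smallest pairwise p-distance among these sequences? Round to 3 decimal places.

0.077

Pairwise Hamming distances:
  Taxon_N vs Taxon_M: 5
  Taxon_N vs Taxon_U: 6
  Taxon_N vs Taxon_C: 5
  Taxon_N vs Taxon_H: 1
  Taxon_M vs Taxon_U: 8
  Taxon_M vs Taxon_C: 7
  Taxon_M vs Taxon_H: 6
  Taxon_U vs Taxon_C: 10
  Taxon_U vs Taxon_H: 7
  Taxon_C vs Taxon_H: 4
The smallest is 1 mismatch, between Taxon_N and Taxon_H; p = 1/13 = 0.077.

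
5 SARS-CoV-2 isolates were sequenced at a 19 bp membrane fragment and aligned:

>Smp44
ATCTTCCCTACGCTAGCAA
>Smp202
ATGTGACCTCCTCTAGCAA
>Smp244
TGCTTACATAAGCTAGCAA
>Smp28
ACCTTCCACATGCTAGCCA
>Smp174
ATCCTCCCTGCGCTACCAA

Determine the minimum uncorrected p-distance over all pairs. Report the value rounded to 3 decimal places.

Pairwise Hamming distances:
  Smp44 vs Smp202: 5
  Smp44 vs Smp244: 5
  Smp44 vs Smp28: 5
  Smp44 vs Smp174: 3
  Smp202 vs Smp244: 8
  Smp202 vs Smp28: 10
  Smp202 vs Smp174: 7
  Smp244 vs Smp28: 6
  Smp244 vs Smp174: 8
  Smp28 vs Smp174: 8
The smallest is 3 mismatches, between Smp44 and Smp174; p = 3/19 = 0.158.

0.158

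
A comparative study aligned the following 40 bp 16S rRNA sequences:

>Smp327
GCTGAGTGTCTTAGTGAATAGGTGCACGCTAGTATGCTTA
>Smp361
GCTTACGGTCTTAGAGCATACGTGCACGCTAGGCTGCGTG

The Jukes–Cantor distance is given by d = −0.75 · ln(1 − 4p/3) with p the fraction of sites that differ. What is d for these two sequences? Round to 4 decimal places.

Mismatches occur at site 4 (G/T), site 6 (G/C), site 7 (T/G), site 15 (T/A), site 17 (A/C), site 21 (G/C), site 33 (T/G), site 34 (A/C), site 38 (T/G), site 40 (A/G).
p = 10/40 = 0.250000.
d = −0.75 · ln(1 − (4/3)·0.250000) = −0.75 · ln(0.666667) = −0.75 · (-0.405465) = 0.3041.

0.3041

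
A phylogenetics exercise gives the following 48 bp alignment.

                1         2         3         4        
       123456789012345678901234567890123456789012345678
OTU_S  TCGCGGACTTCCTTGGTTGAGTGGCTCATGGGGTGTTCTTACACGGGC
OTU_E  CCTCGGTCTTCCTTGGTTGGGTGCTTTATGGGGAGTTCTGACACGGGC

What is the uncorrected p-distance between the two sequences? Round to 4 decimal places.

The sequences differ at positions 1 (T/C), 3 (G/T), 7 (A/T), 20 (A/G), 24 (G/C), 25 (C/T), 27 (C/T), 34 (T/A), 40 (T/G).
There are 9 differences over 48 sites, so p = 9/48 = 0.1875.

0.1875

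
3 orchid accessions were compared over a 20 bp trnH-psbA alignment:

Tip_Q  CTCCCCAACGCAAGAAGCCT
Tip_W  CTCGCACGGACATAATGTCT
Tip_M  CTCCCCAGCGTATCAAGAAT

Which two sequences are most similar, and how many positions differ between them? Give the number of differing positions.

Pairwise Hamming distances:
  Tip_Q vs Tip_W: 10
  Tip_Q vs Tip_M: 6
  Tip_W vs Tip_M: 10
The smallest is 6, between Tip_Q and Tip_M.

6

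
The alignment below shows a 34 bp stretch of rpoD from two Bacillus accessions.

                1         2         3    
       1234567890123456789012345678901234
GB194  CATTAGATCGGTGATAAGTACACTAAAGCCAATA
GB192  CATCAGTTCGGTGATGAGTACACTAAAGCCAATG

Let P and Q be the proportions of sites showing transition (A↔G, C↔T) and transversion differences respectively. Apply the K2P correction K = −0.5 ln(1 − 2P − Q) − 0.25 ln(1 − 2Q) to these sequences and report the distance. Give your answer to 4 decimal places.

0.1304

Mismatches occur at site 4 (T→C, transition), site 7 (A→T, transversion), site 16 (A→G, transition), site 34 (A→G, transition).
Of the 4 differences, 3 transitions and 1 transversion over 34 sites: P = 3/34 = 0.088235, Q = 1/34 = 0.029412.
d = −0.5·ln(0.794118) − 0.25·ln(0.941176) = −0.5·(-0.230523) − 0.25·(-0.060625) = 0.1304.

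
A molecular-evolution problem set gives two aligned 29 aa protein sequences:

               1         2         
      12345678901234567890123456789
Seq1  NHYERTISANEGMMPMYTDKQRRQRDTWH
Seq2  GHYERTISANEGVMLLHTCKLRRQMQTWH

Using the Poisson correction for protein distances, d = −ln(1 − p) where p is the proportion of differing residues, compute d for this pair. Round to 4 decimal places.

The sequences differ at positions 1 (N/G), 13 (M/V), 15 (P/L), 16 (M/L), 17 (Y/H), 19 (D/C), 21 (Q/L), 25 (R/M), 26 (D/Q).
p = 9/29 = 0.310345.
d = −ln(1 − 0.310345) = −ln(0.689655) = 0.3716.

0.3716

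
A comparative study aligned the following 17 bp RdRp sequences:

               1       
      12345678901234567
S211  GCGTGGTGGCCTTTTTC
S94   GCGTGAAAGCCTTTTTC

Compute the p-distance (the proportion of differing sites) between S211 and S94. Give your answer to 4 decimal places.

0.1765

Mismatches occur at site 6 (G→A), site 7 (T→A), site 8 (G→A).
There are 3 differences over 17 sites, so p = 3/17 = 0.1765.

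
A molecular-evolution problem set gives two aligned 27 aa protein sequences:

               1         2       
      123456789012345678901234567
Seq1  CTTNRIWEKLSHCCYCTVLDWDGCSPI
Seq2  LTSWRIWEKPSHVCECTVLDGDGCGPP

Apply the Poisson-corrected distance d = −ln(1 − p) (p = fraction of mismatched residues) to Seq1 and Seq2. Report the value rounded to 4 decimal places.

0.4055

The sequences differ at positions 1 (C/L), 3 (T/S), 4 (N/W), 10 (L/P), 13 (C/V), 15 (Y/E), 21 (W/G), 25 (S/G), 27 (I/P).
p = 9/27 = 0.333333.
d = −ln(1 − 0.333333) = −ln(0.666667) = 0.4055.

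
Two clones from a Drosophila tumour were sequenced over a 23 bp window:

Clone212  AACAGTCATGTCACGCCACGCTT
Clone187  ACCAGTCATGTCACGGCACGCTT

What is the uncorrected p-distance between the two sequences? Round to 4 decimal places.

0.0870

Differing sites — 2:A/C; 16:C/G.
There are 2 differences over 23 sites, so p = 2/23 = 0.0870.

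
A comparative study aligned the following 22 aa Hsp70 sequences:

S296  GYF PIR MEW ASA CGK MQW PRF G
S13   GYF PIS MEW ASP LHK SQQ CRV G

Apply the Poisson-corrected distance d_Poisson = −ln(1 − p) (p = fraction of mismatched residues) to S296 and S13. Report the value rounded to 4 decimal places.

Mismatches occur at site 6 (R→S), site 12 (A→P), site 13 (C→L), site 14 (G→H), site 16 (M→S), site 18 (W→Q), site 19 (P→C), site 21 (F→V).
p = 8/22 = 0.363636.
d = −ln(1 − 0.363636) = −ln(0.636364) = 0.4520.

0.4520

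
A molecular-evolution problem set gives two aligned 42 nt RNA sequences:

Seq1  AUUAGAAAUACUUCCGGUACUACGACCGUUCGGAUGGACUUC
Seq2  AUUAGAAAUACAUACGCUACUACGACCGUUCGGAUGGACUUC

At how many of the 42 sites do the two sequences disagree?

3

Differing sites — 12:U/A; 14:C/A; 17:G/C.
That gives 3 mismatches out of 42 aligned sites, so the Hamming distance is 3.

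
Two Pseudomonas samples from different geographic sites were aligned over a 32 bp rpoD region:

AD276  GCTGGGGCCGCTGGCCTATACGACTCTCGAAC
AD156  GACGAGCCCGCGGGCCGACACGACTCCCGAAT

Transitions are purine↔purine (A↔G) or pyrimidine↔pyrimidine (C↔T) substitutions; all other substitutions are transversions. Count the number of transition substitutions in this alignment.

5

Differing sites — 2:C/A (Tv); 3:T/C (Ti); 5:G/A (Ti); 7:G/C (Tv); 12:T/G (Tv); 17:T/G (Tv); 19:T/C (Ti); 27:T/C (Ti); 32:C/T (Ti).
Of the 9 differences, 5 transitions and 4 transversions, so the answer is 5.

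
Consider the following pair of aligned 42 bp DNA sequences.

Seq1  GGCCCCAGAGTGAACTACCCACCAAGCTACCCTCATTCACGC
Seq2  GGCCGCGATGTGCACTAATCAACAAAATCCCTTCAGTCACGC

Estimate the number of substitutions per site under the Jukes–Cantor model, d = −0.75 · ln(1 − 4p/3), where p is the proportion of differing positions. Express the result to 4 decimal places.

0.3992

Differing sites — 5:C/G; 7:A/G; 8:G/A; 9:A/T; 13:A/C; 18:C/A; 19:C/T; 22:C/A; 26:G/A; 27:C/A; 29:A/C; 32:C/T; 36:T/G.
p = 13/42 = 0.309524.
d = −0.75 · ln(1 − (4/3)·0.309524) = −0.75 · ln(0.587301) = −0.75 · (-0.532218) = 0.3992.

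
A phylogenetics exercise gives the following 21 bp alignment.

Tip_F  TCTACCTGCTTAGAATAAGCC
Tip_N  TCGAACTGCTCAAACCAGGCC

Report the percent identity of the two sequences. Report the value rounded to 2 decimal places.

Differing sites — 3:T/G; 5:C/A; 11:T/C; 13:G/A; 15:A/C; 16:T/C; 18:A/G.
14 of the 21 sites match, so the percent identity is 14/21 × 100 = 66.67%.

66.67%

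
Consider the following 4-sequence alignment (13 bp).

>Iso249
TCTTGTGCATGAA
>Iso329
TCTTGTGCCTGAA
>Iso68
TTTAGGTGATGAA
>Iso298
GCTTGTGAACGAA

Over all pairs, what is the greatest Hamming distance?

Pairwise Hamming distances:
  Iso249 vs Iso329: 1
  Iso249 vs Iso68: 5
  Iso249 vs Iso298: 3
  Iso329 vs Iso68: 6
  Iso329 vs Iso298: 4
  Iso68 vs Iso298: 7
The largest is 7, between Iso68 and Iso298.

7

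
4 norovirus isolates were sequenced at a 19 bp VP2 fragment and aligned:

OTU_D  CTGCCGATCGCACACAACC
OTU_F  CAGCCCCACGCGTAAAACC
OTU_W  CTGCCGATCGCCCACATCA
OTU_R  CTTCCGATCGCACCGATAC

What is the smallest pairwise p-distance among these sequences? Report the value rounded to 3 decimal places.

0.158

Pairwise Hamming distances:
  OTU_D vs OTU_F: 7
  OTU_D vs OTU_W: 3
  OTU_D vs OTU_R: 5
  OTU_F vs OTU_W: 9
  OTU_F vs OTU_R: 11
  OTU_W vs OTU_R: 6
The smallest is 3 mismatches, between OTU_D and OTU_W; p = 3/19 = 0.158.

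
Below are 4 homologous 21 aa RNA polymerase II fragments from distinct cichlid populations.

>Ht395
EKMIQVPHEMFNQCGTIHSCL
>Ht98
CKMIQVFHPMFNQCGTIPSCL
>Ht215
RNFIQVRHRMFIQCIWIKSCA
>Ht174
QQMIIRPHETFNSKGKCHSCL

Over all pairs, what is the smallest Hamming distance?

4

Pairwise Hamming distances:
  Ht395 vs Ht98: 4
  Ht395 vs Ht215: 10
  Ht395 vs Ht174: 9
  Ht98 vs Ht215: 10
  Ht98 vs Ht174: 12
  Ht215 vs Ht174: 16
The smallest is 4, between Ht395 and Ht98.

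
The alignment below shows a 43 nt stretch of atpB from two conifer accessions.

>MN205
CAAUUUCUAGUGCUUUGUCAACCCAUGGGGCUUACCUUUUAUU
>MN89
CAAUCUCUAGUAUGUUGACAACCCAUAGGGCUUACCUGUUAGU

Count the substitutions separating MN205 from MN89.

Mismatches occur at site 5 (U↔C), site 12 (G↔A), site 13 (C↔U), site 14 (U↔G), site 18 (U↔A), site 27 (G↔A), site 38 (U↔G), site 42 (U↔G).
That gives 8 mismatches out of 43 aligned sites, so the Hamming distance is 8.

8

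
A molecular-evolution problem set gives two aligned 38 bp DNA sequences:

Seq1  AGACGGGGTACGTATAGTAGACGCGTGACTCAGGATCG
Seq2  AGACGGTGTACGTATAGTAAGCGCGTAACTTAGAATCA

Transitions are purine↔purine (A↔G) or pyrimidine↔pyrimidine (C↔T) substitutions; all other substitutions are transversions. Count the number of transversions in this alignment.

1

Differing sites — 7:G/T (Tv); 20:G/A (Ti); 21:A/G (Ti); 27:G/A (Ti); 31:C/T (Ti); 34:G/A (Ti); 38:G/A (Ti).
Of the 7 differences, 6 transitions and 1 transversion, so the answer is 1.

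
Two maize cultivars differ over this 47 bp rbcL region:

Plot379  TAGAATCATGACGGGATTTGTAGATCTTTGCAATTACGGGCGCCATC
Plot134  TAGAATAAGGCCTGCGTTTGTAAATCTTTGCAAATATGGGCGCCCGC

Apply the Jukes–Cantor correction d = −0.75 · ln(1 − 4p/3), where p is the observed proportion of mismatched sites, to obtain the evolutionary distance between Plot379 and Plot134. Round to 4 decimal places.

0.2805

Differing sites — 7:C/A; 9:T/G; 11:A/C; 13:G/T; 15:G/C; 16:A/G; 23:G/A; 34:T/A; 37:C/T; 45:A/C; 46:T/G.
p = 11/47 = 0.234043.
d = −0.75 · ln(1 − (4/3)·0.234043) = −0.75 · ln(0.687943) = −0.75 · (-0.374049) = 0.2805.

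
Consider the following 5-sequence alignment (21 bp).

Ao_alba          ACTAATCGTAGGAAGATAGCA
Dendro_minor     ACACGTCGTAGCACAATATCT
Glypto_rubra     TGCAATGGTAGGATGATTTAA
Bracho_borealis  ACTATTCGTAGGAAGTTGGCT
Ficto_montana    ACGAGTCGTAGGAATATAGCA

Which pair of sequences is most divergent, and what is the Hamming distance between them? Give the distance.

Pairwise Hamming distances:
  Ao_alba vs Dendro_minor: 8
  Ao_alba vs Glypto_rubra: 8
  Ao_alba vs Bracho_borealis: 4
  Ao_alba vs Ficto_montana: 3
  Dendro_minor vs Glypto_rubra: 12
  Dendro_minor vs Bracho_borealis: 9
  Dendro_minor vs Ficto_montana: 7
  Glypto_rubra vs Bracho_borealis: 11
  Glypto_rubra vs Ficto_montana: 10
  Bracho_borealis vs Ficto_montana: 6
The largest is 12, between Dendro_minor and Glypto_rubra.

12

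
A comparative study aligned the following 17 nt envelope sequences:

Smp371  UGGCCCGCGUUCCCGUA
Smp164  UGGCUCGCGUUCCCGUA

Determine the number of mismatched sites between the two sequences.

1

A single mismatch occurs at site 5 (C→U).
That gives 1 mismatch out of 17 aligned sites, so the Hamming distance is 1.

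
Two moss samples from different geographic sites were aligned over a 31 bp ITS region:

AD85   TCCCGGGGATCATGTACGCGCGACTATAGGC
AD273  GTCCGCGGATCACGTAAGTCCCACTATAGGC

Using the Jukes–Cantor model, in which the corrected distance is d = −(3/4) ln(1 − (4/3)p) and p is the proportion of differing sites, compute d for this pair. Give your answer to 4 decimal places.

The sequences differ at positions 1 (T/G), 2 (C/T), 6 (G/C), 13 (T/C), 17 (C/A), 19 (C/T), 20 (G/C), 22 (G/C).
p = 8/31 = 0.258065.
d = −0.75 · ln(1 − (4/3)·0.258065) = −0.75 · ln(0.655913) = −0.75 · (-0.421727) = 0.3163.

0.3163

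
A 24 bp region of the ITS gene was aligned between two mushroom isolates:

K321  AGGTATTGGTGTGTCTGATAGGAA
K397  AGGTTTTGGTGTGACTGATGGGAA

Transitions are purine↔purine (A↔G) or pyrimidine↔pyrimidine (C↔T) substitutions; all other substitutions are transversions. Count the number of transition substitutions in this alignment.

1

Mismatches occur at site 5 (A↔T, transversion), site 14 (T↔A, transversion), site 20 (A↔G, transition).
Of the 3 differences, 1 transition and 2 transversions, so the answer is 1.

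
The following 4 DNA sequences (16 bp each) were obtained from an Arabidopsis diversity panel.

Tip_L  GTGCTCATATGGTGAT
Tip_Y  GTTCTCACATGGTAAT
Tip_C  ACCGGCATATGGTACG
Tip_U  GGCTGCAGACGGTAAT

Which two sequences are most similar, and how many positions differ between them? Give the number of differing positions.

Pairwise Hamming distances:
  Tip_L vs Tip_Y: 3
  Tip_L vs Tip_C: 8
  Tip_L vs Tip_U: 7
  Tip_Y vs Tip_C: 8
  Tip_Y vs Tip_U: 6
  Tip_C vs Tip_U: 7
The smallest is 3, between Tip_L and Tip_Y.

3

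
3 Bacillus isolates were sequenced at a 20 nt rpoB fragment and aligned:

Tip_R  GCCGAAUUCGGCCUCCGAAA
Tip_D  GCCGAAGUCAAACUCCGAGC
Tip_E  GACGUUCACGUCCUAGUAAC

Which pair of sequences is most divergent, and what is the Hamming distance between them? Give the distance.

Pairwise Hamming distances:
  Tip_R vs Tip_D: 6
  Tip_R vs Tip_E: 10
  Tip_D vs Tip_E: 12
The largest is 12, between Tip_D and Tip_E.

12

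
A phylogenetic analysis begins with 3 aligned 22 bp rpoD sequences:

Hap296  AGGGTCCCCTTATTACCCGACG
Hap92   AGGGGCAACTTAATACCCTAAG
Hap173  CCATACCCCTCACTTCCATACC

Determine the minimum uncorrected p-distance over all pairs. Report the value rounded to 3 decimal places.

Pairwise Hamming distances:
  Hap296 vs Hap92: 6
  Hap296 vs Hap173: 11
  Hap92 vs Hap173: 13
The smallest is 6 mismatches, between Hap296 and Hap92; p = 6/22 = 0.273.

0.273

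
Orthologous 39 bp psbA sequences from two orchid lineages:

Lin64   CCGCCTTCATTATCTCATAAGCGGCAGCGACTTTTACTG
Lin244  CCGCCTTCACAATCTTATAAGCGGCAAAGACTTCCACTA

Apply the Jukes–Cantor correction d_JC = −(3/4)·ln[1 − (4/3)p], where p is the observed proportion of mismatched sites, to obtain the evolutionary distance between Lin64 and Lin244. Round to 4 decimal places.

Mismatches occur at site 10 (T→C), site 11 (T→A), site 16 (C→T), site 27 (G→A), site 28 (C→A), site 34 (T→C), site 35 (T→C), site 39 (G→A).
p = 8/39 = 0.205128.
d = −0.75 · ln(1 − (4/3)·0.205128) = −0.75 · ln(0.726496) = −0.75 · (-0.319522) = 0.2396.

0.2396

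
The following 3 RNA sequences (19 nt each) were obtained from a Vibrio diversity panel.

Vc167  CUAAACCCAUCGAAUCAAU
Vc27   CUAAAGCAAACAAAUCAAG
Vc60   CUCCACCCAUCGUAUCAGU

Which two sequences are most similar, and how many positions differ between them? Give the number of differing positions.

4

Pairwise Hamming distances:
  Vc167 vs Vc27: 5
  Vc167 vs Vc60: 4
  Vc27 vs Vc60: 9
The smallest is 4, between Vc167 and Vc60.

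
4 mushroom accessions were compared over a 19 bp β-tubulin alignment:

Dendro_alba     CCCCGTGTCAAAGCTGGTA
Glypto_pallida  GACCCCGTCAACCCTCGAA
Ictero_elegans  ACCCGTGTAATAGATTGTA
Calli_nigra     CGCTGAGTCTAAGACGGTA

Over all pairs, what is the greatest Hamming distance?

Pairwise Hamming distances:
  Dendro_alba vs Glypto_pallida: 8
  Dendro_alba vs Ictero_elegans: 5
  Dendro_alba vs Calli_nigra: 6
  Glypto_pallida vs Ictero_elegans: 11
  Glypto_pallida vs Calli_nigra: 12
  Ictero_elegans vs Calli_nigra: 9
The largest is 12, between Glypto_pallida and Calli_nigra.

12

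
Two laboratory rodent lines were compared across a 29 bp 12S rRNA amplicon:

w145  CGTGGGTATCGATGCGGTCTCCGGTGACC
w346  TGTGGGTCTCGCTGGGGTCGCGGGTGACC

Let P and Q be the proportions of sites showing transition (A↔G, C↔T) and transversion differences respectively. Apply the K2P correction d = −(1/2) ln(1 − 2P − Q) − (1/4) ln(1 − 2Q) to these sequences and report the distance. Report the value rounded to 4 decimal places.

0.2438

Mismatches occur at site 1 (C→T, transition), site 8 (A→C, transversion), site 12 (A→C, transversion), site 15 (C→G, transversion), site 20 (T→G, transversion), site 22 (C→G, transversion).
Of the 6 differences, 1 transition and 5 transversions over 29 sites: P = 1/29 = 0.034483, Q = 5/29 = 0.172414.
d = −0.5·ln(0.758620) − 0.25·ln(0.655172) = −0.5·(-0.276254) − 0.25·(-0.422857) = 0.2438.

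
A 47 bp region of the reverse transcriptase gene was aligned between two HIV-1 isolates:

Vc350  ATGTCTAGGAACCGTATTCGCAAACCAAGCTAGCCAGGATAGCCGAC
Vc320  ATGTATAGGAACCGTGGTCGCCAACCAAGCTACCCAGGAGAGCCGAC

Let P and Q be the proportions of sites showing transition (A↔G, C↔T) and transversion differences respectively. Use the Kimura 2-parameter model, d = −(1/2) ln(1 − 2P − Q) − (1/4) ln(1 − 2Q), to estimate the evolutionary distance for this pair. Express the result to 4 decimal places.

0.1404

The sequences differ at positions 5 (C/A, transversion), 16 (A/G, transition), 17 (T/G, transversion), 22 (A/C, transversion), 33 (G/C, transversion), 40 (T/G, transversion).
Of the 6 differences, 1 transition and 5 transversions over 47 sites: P = 1/47 = 0.021277, Q = 5/47 = 0.106383.
d = −0.5·ln(0.851063) − 0.25·ln(0.787234) = −0.5·(-0.161269) − 0.25·(-0.239230) = 0.1404.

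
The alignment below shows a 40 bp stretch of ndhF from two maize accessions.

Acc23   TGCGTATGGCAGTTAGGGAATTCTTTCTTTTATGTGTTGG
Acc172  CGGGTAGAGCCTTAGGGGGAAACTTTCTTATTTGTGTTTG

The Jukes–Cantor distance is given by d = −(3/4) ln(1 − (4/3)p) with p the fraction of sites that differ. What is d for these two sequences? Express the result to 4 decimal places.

0.4715

The sequences differ at positions 1 (T/C), 3 (C/G), 7 (T/G), 8 (G/A), 11 (A/C), 12 (G/T), 14 (T/A), 15 (A/G), 19 (A/G), 21 (T/A), 22 (T/A), 30 (T/A), 32 (A/T), 39 (G/T).
p = 14/40 = 0.350000.
d = −0.75 · ln(1 − (4/3)·0.350000) = −0.75 · ln(0.533333) = −0.75 · (-0.628609) = 0.4715.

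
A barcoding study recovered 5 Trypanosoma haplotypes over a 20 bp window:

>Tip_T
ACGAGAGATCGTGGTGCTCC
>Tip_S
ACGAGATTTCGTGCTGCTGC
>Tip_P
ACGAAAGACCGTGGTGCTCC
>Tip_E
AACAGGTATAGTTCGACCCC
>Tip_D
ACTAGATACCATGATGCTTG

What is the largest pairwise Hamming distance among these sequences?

Pairwise Hamming distances:
  Tip_T vs Tip_S: 4
  Tip_T vs Tip_P: 2
  Tip_T vs Tip_E: 10
  Tip_T vs Tip_D: 7
  Tip_S vs Tip_P: 6
  Tip_S vs Tip_E: 10
  Tip_S vs Tip_D: 7
  Tip_P vs Tip_E: 12
  Tip_P vs Tip_D: 7
  Tip_E vs Tip_D: 13
The largest is 13, between Tip_E and Tip_D.

13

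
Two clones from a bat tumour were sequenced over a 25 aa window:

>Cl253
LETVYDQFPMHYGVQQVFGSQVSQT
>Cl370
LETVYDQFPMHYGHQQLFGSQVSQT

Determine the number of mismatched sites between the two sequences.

2

Differing sites — 14:V/H; 17:V/L.
That gives 2 mismatches out of 25 aligned sites, so the Hamming distance is 2.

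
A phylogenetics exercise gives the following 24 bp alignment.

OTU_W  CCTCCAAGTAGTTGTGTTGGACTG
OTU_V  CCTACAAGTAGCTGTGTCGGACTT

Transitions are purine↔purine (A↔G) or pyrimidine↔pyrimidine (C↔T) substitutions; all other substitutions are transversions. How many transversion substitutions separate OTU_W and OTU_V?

The sequences differ at positions 4 (C/A, transversion), 12 (T/C, transition), 18 (T/C, transition), 24 (G/T, transversion).
Of the 4 differences, 2 transitions and 2 transversions, so the answer is 2.

2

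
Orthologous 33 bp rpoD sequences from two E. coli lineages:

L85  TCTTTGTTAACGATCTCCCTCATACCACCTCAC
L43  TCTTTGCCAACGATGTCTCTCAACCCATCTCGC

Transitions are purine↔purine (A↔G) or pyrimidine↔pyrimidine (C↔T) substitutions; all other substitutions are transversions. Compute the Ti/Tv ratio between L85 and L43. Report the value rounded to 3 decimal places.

Differing sites — 7:T/C (Ti); 8:T/C (Ti); 15:C/G (Tv); 18:C/T (Ti); 23:T/A (Tv); 24:A/C (Tv); 28:C/T (Ti); 32:A/G (Ti).
Of the 8 differences, 5 transitions and 3 transversions, so Ti/Tv = 5/3 = 1.667.

1.667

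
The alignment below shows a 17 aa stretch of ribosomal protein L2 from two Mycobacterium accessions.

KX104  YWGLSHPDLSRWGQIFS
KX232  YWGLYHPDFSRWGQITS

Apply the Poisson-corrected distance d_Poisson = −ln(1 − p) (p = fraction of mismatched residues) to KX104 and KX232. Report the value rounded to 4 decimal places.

Mismatches occur at site 5 (S/Y), site 9 (L/F), site 16 (F/T).
p = 3/17 = 0.176471.
d = −ln(1 − 0.176471) = −ln(0.823529) = 0.1942.

0.1942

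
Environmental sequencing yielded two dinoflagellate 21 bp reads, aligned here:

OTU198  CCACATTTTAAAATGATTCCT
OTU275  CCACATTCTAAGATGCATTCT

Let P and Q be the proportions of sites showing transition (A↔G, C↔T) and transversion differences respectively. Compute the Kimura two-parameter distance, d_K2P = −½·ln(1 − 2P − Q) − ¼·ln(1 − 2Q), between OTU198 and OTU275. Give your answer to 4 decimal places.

The sequences differ at positions 8 (T/C, transition), 12 (A/G, transition), 16 (A/C, transversion), 17 (T/A, transversion), 19 (C/T, transition).
Of the 5 differences, 3 transitions and 2 transversions over 21 sites: P = 3/21 = 0.142857, Q = 2/21 = 0.095238.
d = −0.5·ln(0.619048) − 0.25·ln(0.809524) = −0.5·(-0.479572) − 0.25·(-0.211309) = 0.2926.

0.2926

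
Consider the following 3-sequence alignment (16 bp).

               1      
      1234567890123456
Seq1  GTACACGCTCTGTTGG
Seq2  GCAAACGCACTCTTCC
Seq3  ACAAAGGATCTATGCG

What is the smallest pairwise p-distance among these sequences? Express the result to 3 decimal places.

0.375

Pairwise Hamming distances:
  Seq1 vs Seq2: 6
  Seq1 vs Seq3: 8
  Seq2 vs Seq3: 7
The smallest is 6 mismatches, between Seq1 and Seq2; p = 6/16 = 0.375.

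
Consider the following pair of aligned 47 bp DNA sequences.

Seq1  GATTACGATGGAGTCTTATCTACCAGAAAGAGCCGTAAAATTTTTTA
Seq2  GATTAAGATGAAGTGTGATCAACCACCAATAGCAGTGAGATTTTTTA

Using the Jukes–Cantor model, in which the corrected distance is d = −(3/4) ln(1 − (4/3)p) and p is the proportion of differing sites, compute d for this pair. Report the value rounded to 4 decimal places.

0.2805

Mismatches occur at site 6 (C→A), site 11 (G→A), site 15 (C→G), site 17 (T→G), site 21 (T→A), site 26 (G→C), site 27 (A→C), site 30 (G→T), site 34 (C→A), site 37 (A→G), site 39 (A→G).
p = 11/47 = 0.234043.
d = −0.75 · ln(1 − (4/3)·0.234043) = −0.75 · ln(0.687943) = −0.75 · (-0.374049) = 0.2805.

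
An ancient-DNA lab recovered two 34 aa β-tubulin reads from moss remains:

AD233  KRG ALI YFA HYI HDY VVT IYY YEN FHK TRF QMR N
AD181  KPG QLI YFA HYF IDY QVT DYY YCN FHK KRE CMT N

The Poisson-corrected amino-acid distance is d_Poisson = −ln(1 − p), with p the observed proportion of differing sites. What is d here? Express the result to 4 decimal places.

The sequences differ at positions 2 (R/P), 4 (A/Q), 12 (I/F), 13 (H/I), 16 (V/Q), 19 (I/D), 23 (E/C), 28 (T/K), 30 (F/E), 31 (Q/C), 33 (R/T).
p = 11/34 = 0.323529.
d = −ln(1 − 0.323529) = −ln(0.676471) = 0.3909.

0.3909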